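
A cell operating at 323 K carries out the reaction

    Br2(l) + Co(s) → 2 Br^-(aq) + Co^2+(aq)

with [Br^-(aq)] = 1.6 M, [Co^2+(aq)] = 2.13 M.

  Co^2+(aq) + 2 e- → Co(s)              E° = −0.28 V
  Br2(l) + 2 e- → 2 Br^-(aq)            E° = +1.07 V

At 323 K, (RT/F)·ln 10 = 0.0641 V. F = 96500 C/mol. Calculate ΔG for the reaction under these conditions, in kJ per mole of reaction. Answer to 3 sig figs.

The standard cell potential is +1.07 − (−0.28) = +1.35 V, with n = 2 electrons in the balanced equation.
The reaction quotient is [Br^-(aq)]^2·[Co^2+(aq)] = 5.45; by Nernst, E = +1.35 − (0.0641/2)(0.737) = +1.3264 V.
ΔG = −nFE = −(2)(96500)(+1.3264) J/mol = −256 kJ/mol.

−256 kJ/mol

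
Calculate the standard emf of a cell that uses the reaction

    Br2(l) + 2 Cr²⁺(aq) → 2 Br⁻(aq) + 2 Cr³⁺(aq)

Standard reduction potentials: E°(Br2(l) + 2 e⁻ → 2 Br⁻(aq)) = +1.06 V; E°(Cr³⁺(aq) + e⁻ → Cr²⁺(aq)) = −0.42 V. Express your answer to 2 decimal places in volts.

In the reaction as written, Br2(l) is reduced (cathode) and Cr³⁺(aq) is produced by oxidation at the anode.
E°cell = E°(cathode) − E°(anode) = +1.06 − (−0.42) = +1.48 V.
The positive value indicates the reaction is spontaneous as written.

+1.48 V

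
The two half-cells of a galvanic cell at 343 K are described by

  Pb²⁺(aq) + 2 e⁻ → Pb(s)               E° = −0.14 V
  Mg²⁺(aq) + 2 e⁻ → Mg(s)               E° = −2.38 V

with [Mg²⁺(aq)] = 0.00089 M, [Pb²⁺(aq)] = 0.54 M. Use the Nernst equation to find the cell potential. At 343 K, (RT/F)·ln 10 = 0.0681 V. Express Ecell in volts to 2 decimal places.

+2.33 V

The Pb²⁺/Pb couple has the more positive E°, so it is the cathode; Mg²⁺/Mg is the anode.
E°cell = E°cat − E°an = −0.14 − (−2.38) = +2.24 V; n = 2.
Balancing gives Pb²⁺(aq) + Mg(s) → Pb(s) + Mg²⁺(aq); hence Q = [Mg²⁺(aq)] / [Pb²⁺(aq)] = 0.00165 (log Q = −2.783).
By the Nernst equation, E = +2.24 − (0.0681/2)·(−2.783) = +2.33 V.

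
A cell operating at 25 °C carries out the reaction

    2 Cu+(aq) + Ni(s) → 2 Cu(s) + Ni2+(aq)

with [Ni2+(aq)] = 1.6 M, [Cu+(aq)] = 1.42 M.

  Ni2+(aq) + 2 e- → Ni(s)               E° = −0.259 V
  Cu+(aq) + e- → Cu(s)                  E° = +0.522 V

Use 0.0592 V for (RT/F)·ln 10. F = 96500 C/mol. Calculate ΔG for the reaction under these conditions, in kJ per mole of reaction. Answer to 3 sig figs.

E°cell = +0.522 − (−0.259) = +0.781 V; the balanced reaction transfers n = 2 electrons.
Q = [Ni2+(aq)] / [Cu+(aq)]^2 = 0.793, so log Q = −0.100 and E = +0.781 − (0.0592/2)(−0.100) = +0.7840 V.
Then ΔG = −nFE = −2 × 96500 × +0.7840 J/mol = −151 kJ/mol.

−151 kJ/mol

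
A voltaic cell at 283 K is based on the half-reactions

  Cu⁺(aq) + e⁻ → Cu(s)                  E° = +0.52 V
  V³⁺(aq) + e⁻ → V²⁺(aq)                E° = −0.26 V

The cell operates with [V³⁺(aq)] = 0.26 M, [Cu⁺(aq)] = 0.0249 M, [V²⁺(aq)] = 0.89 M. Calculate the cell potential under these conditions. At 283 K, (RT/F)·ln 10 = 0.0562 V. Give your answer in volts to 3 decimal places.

Since E°(Cu⁺/Cu) > E°(V³⁺/V²⁺), Cu⁺/Cu serves as the cathode.
E°cell = E°cat − E°an = +0.52 − (−0.26) = +0.78 V; n = 1.
Balancing gives Cu⁺(aq) + V²⁺(aq) → Cu(s) + V³⁺(aq); hence Q = [V³⁺(aq)] / ([Cu⁺(aq)]·[V²⁺(aq)]) = 11.7 (log Q = 1.069).
Applying E = E° − (RT ln10/nF)·log Q gives +0.78 − (0.0562/1)(1.069) = +0.720 V.

+0.720 V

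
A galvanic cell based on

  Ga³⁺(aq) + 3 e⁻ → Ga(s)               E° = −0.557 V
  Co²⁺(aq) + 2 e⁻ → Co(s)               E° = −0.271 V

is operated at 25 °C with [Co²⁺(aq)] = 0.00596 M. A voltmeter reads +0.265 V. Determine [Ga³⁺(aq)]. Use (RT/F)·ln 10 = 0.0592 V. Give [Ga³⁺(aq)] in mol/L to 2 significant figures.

Co²⁺/Co is the cathode (higher E°); E°cell = −0.271 − (−0.557) = +0.286 V with n = 6.
From the Nernst equation, log Q = n(E° − E)/0.0592 = 6·(+0.286 − (+0.265))/0.0592 = 2.128.
The balanced reaction is 3 Co²⁺(aq) + 2 Ga(s) → 3 Co(s) + 2 Ga³⁺(aq), so Q = [Ga³⁺(aq)]^2 / [Co²⁺(aq)]^3.
Isolating [Ga³⁺(aq)] in Q = 10^{2.128} yields log [Ga³⁺(aq)] = −2.273, i.e. 0.0053 M.

0.0053 M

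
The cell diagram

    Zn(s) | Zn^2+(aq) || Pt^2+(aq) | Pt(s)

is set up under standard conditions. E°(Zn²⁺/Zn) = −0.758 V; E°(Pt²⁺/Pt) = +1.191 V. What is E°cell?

By convention the left-hand electrode in cell notation is the anode (oxidation) and the right-hand electrode is the cathode (reduction).
E°cell = E°(right) − E°(left) = +1.191 − (−0.758) = +1.949 V.

+1.949 V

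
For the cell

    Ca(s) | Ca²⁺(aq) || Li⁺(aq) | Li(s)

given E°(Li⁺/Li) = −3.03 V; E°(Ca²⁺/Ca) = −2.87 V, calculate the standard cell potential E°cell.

By convention the left-hand electrode in cell notation is the anode (oxidation) and the right-hand electrode is the cathode (reduction).
E°cell = E°(right) − E°(left) = −3.03 − (−2.87) = −0.16 V.
The negative sign shows that, as written, the cell would require an external voltage to drive the reaction.

−0.16 V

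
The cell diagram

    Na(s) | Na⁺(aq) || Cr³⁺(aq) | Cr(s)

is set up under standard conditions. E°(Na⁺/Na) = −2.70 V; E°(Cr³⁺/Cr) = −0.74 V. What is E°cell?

By convention the left-hand electrode in cell notation is the anode (oxidation) and the right-hand electrode is the cathode (reduction).
E°cell = E°(right) − E°(left) = −0.74 − (−2.70) = +1.96 V.

+1.96 V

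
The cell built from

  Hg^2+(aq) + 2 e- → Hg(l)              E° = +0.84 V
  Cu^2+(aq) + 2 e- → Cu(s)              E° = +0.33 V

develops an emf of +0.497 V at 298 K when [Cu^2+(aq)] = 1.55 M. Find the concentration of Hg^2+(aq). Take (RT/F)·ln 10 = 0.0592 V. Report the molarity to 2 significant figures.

0.56 M

The Hg²⁺/Hg couple has the larger reduction potential, so it is the cathode: E°cell = +0.84 − (+0.33) = +0.51 V and n = 2.
From the Nernst equation, log Q = n(E° − E)/0.0592 = 2·(+0.51 − (+0.497))/0.0592 = 0.439.
Balancing electrons gives Hg^2+(aq) + Cu(s) → Hg(l) + Cu^2+(aq); thus Q = [Cu^2+(aq)] / [Hg^2+(aq)].
Substituting the known concentrations and solving, log [Hg^2+(aq)] = −0.249 and [Hg^2+(aq)] = 0.56 M.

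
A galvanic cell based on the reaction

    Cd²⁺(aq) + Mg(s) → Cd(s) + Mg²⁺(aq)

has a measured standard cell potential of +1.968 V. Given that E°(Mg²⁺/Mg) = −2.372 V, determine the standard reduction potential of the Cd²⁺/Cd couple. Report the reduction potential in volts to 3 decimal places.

−0.404 V

In the reaction as written the Cd²⁺/Cd couple is reduced (cathode) and Mg²⁺/Mg is oxidized (anode), so E°cell = E°(Cd²⁺/Cd) − E°(Mg²⁺/Mg).
E°(Cd²⁺/Cd) = E°cell + E°(anode) = +1.968 + (−2.372) = −0.404 V.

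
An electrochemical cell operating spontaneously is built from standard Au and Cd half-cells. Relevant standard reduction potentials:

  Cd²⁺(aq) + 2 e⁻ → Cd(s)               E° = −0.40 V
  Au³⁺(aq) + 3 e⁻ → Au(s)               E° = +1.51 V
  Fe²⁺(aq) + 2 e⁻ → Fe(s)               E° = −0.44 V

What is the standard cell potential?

+1.91 V

Of the two couples in this cell, the one with the more positive reduction potential is reduced at the cathode: here that is Au³⁺/Au (+1.51 V); Cd²⁺/Cd (−0.40 V) is the anode.
E°cell = E°(cathode) − E°(anode) = +1.51 − (−0.40) = +1.91 V.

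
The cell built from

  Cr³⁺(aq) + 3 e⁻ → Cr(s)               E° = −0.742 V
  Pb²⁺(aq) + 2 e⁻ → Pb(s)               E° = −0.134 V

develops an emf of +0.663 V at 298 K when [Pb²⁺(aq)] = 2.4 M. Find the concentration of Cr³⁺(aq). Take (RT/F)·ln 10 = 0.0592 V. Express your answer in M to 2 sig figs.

0.0061 M

Pb²⁺/Pb is the cathode (higher E°); E°cell = −0.134 − (−0.742) = +0.608 V with n = 6.
Since E = E° − (0.0592/n)·log Q, log Q = n(E° − E)/0.0592 = −5.574.
The balanced reaction is 3 Pb²⁺(aq) + 2 Cr(s) → 3 Pb(s) + 2 Cr³⁺(aq), so Q = [Cr³⁺(aq)]^2 / [Pb²⁺(aq)]^3.
Substituting the known concentrations and solving, log [Cr³⁺(aq)] = −2.217 and [Cr³⁺(aq)] = 0.0061 M.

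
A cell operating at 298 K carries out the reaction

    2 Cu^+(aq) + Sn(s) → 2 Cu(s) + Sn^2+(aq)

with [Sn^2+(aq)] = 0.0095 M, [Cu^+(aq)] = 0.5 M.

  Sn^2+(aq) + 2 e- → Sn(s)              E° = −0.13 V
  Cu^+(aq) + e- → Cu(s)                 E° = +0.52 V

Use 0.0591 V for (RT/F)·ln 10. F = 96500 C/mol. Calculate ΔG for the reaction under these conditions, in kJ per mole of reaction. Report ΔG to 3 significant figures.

−134 kJ/mol

The standard cell potential is +0.52 − (−0.13) = +0.65 V, with n = 2 electrons in the balanced equation.
Here Q = [Sn^2+(aq)] / [Cu^+(aq)]^2 = 0.038 (log Q = −1.420), giving E = +0.65 − (0.0591/2)·(−1.420) = +0.6920 V.
Finally ΔG = −nFE = −(2)(96500 C/mol)(+0.6920 V) = −134 kJ/mol.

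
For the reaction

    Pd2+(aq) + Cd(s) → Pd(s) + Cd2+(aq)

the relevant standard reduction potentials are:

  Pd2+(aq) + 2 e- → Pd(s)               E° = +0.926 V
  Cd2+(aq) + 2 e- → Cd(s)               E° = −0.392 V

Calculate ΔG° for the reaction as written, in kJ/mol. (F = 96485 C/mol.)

−254 kJ/mol

In the reaction as written Pd2+(aq) is reduced, so the Pd²⁺/Pd couple is the cathode and Cd²⁺/Cd is the anode.
E°cell = +0.926 − (−0.392) = +1.318 V; balancing electrons gives n = 2.
ΔG° = −nFE°cell = −(2)(96485)(+1.318) J/mol = −254 kJ/mol.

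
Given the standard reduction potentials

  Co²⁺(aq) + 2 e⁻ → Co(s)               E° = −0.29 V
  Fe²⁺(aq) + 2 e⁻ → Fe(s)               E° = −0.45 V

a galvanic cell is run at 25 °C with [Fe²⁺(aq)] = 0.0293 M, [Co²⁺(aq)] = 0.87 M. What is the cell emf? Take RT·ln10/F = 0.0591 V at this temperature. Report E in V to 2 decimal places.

+0.20 V

Since E°(Co²⁺/Co) > E°(Fe²⁺/Fe), Co²⁺/Co serves as the cathode.
E°cell = E°cat − E°an = −0.29 − (−0.45) = +0.16 V; n = 2.
The balanced reaction is Co²⁺(aq) + Fe(s) → Co(s) + Fe²⁺(aq), so Q = [Fe²⁺(aq)] / [Co²⁺(aq)] = 0.0337 and log Q = −1.473.
Applying E = E° − (RT ln10/nF)·log Q gives +0.16 − (0.0591/2)(−1.473) = +0.20 V.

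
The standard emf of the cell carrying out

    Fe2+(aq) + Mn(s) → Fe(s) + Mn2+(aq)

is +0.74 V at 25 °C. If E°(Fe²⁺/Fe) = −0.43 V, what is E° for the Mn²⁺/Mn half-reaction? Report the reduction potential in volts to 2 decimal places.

In the reaction as written the Fe²⁺/Fe couple is reduced (cathode) and Mn²⁺/Mn is oxidized (anode), so E°cell = E°(Fe²⁺/Fe) − E°(Mn²⁺/Mn).
E°(Mn²⁺/Mn) = E°(cathode) − E°cell = −0.43 − (+0.74) = −1.17 V.

−1.17 V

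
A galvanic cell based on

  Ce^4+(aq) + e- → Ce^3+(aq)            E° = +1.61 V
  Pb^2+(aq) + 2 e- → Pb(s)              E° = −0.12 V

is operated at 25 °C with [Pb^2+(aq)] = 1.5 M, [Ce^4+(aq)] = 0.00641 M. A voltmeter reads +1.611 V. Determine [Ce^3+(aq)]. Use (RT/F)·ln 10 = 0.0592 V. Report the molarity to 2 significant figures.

0.54 M

The Ce⁴⁺/Ce³⁺ couple has the larger reduction potential, so it is the cathode: E°cell = +1.61 − (−0.12) = +1.73 V and n = 2.
Since E = E° − (0.0592/n)·log Q, log Q = n(E° − E)/0.0592 = 4.020.
Balancing electrons gives 2 Ce^4+(aq) + Pb(s) → 2 Ce^3+(aq) + Pb^2+(aq); thus Q = ([Ce^3+(aq)]^2·[Pb^2+(aq)]) / [Ce^4+(aq)]^2.
Substituting the known concentrations and solving, log [Ce^3+(aq)] = −0.271 and [Ce^3+(aq)] = 0.54 M.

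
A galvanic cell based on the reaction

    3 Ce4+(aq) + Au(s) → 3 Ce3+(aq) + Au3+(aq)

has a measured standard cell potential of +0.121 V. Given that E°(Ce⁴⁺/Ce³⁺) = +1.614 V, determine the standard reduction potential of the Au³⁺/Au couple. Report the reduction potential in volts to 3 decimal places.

In the reaction as written the Ce⁴⁺/Ce³⁺ couple is reduced (cathode) and Au³⁺/Au is oxidized (anode), so E°cell = E°(Ce⁴⁺/Ce³⁺) − E°(Au³⁺/Au).
E°(Au³⁺/Au) = E°(cathode) − E°cell = +1.614 − (+0.121) = +1.493 V.

+1.493 V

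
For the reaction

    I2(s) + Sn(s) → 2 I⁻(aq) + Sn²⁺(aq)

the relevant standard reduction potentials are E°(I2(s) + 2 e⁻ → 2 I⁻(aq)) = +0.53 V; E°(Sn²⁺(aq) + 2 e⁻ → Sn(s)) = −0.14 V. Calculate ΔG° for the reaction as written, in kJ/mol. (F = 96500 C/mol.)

−129 kJ/mol

In the reaction as written I2(s) is reduced, so the I₂/I⁻ couple is the cathode and Sn²⁺/Sn is the anode.
E°cell = +0.53 − (−0.14) = +0.67 V; balancing electrons gives n = 2.
ΔG° = −nFE°cell = −(2)(96500)(+0.67) J/mol = −129 kJ/mol.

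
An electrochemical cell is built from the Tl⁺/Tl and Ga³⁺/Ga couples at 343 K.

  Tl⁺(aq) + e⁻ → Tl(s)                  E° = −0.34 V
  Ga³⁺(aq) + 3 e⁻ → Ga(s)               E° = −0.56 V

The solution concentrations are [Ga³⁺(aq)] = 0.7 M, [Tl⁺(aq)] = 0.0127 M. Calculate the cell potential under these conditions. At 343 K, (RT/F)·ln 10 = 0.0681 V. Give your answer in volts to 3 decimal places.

Tl⁺/Tl is reduced (cathode, E° = −0.34 V) and Ga³⁺/Ga is oxidized (anode).
E°cell = −0.34 − (−0.56) = +0.22 V, with n = 3 electrons transferred.
For the overall reaction 3 Tl⁺(aq) + Ga(s) → 3 Tl(s) + Ga³⁺(aq), Q = [Ga³⁺(aq)] / [Tl⁺(aq)]^3 = 3.42×10^5, giving log Q = 5.534.
E = E° − (0.0681/n)·log Q = +0.22 − (0.0681/3)(5.534) = +0.094 V.

+0.094 V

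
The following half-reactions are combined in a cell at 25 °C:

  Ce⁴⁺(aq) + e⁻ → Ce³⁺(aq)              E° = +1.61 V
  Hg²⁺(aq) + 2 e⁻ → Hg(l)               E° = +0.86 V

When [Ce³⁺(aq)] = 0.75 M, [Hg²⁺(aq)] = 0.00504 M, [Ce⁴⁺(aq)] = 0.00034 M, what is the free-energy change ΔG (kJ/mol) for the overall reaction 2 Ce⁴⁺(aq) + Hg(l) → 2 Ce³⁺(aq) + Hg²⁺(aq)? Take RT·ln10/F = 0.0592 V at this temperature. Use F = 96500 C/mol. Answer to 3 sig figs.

With Ce⁴⁺/Ce³⁺ reduced at the cathode, E°cell = +1.61 − (+0.86) = +0.75 V and n = 2.
Here Q = ([Ce³⁺(aq)]^2·[Hg²⁺(aq)]) / [Ce⁴⁺(aq)]^2 = 2.45×10^4 (log Q = 4.390), giving E = +0.75 − (0.0592/2)·(4.390) = +0.6201 V.
Then ΔG = −nFE = −2 × 96500 × +0.6201 J/mol = −120 kJ/mol.

−120 kJ/mol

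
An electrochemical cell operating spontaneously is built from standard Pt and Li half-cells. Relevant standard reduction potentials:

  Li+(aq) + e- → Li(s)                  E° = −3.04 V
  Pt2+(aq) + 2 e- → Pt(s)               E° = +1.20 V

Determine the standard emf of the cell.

+4.24 V

The Pt²⁺/Pt couple has the higher E°, so Pt ion is reduced (cathode) and Li is oxidized (anode).
E°cell = E°(cathode) − E°(anode) = +1.20 − (−3.04) = +4.24 V.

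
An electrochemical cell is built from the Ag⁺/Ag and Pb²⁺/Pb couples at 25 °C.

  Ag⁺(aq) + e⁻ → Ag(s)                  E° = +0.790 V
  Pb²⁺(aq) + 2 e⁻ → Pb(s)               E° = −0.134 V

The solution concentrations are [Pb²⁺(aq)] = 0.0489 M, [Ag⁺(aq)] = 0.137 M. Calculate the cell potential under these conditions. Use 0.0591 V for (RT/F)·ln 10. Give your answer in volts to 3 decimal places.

+0.912 V

Ag⁺/Ag is reduced (cathode, E° = +0.790 V) and Pb²⁺/Pb is oxidized (anode).
E°cell = +0.790 − (−0.134) = +0.924 V, with n = 2 electrons transferred.
Balancing gives 2 Ag⁺(aq) + Pb(s) → 2 Ag(s) + Pb²⁺(aq); hence Q = [Pb²⁺(aq)] / [Ag⁺(aq)]^2 = 2.61 (log Q = 0.416).
By the Nernst equation, E = +0.924 − (0.0591/2)·(0.416) = +0.912 V.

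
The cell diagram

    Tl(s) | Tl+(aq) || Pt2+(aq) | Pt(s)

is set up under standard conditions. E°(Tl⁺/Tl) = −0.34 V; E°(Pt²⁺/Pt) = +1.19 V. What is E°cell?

By convention the left-hand electrode in cell notation is the anode (oxidation) and the right-hand electrode is the cathode (reduction).
E°cell = E°(right) − E°(left) = +1.19 − (−0.34) = +1.53 V.

+1.53 V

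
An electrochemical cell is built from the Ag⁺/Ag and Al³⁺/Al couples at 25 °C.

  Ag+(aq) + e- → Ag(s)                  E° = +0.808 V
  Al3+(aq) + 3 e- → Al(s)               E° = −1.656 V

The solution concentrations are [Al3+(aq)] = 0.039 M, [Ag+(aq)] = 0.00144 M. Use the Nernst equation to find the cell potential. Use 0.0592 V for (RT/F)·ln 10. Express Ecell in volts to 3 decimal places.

+2.324 V

The Ag⁺/Ag couple has the more positive E°, so it is the cathode; Al³⁺/Al is the anode.
E°cell = +0.808 − (−1.656) = +2.464 V, with n = 3 electrons transferred.
Balancing gives 3 Ag+(aq) + Al(s) → 3 Ag(s) + Al3+(aq); hence Q = [Al3+(aq)] / [Ag+(aq)]^3 = 1.31×10^7 (log Q = 7.116).
Applying E = E° − (RT ln10/nF)·log Q gives +2.464 − (0.0592/3)(7.116) = +2.324 V.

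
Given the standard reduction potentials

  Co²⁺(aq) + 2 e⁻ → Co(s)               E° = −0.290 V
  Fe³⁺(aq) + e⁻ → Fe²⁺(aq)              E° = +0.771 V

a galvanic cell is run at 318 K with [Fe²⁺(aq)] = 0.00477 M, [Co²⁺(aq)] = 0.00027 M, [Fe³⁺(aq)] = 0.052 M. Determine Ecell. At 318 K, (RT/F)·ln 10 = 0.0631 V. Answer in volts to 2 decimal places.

+1.24 V

The Fe³⁺/Fe²⁺ couple has the more positive E°, so it is the cathode; Co²⁺/Co is the anode.
E°cell = E°cat − E°an = +0.771 − (−0.290) = +1.061 V; n = 2.
For the overall reaction 2 Fe³⁺(aq) + Co(s) → 2 Fe²⁺(aq) + Co²⁺(aq), Q = ([Fe²⁺(aq)]^2·[Co²⁺(aq)]) / [Fe³⁺(aq)]^2 = 2.27×10^−6, giving log Q = −5.644.
Applying E = E° − (RT ln10/nF)·log Q gives +1.061 − (0.0631/2)(−5.644) = +1.24 V.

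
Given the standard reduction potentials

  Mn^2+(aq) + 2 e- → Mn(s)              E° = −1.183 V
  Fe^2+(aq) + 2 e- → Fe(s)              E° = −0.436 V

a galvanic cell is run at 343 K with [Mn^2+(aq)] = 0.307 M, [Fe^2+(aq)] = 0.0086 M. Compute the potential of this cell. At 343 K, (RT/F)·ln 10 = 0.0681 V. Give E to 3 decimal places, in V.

Fe²⁺/Fe is reduced (cathode, E° = −0.436 V) and Mn²⁺/Mn is oxidized (anode).
E°cell = −0.436 − (−1.183) = +0.747 V, with n = 2 electrons transferred.
For the overall reaction Fe^2+(aq) + Mn(s) → Fe(s) + Mn^2+(aq), Q = [Mn^2+(aq)] / [Fe^2+(aq)] = 35.7, giving log Q = 1.553.
Applying E = E° − (RT ln10/nF)·log Q gives +0.747 − (0.0681/2)(1.553) = +0.694 V.

+0.694 V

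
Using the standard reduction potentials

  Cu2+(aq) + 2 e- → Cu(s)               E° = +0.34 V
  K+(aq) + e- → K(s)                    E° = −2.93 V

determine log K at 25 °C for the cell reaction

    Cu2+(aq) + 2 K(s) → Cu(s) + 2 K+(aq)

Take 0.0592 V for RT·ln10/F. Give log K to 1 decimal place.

log K = 110.5

The Cu²⁺/Cu couple is reduced (cathode); E°cell = +0.34 − (−2.93) = +3.27 V with n = 2.
At equilibrium E = 0, so log K = nE°cell / 0.0592 = (2)(+3.27) / 0.0592 = 110.5.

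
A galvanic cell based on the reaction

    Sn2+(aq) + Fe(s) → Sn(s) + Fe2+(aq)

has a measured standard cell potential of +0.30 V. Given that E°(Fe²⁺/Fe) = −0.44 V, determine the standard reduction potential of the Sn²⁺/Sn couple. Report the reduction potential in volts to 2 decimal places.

−0.14 V

In the reaction as written the Sn²⁺/Sn couple is reduced (cathode) and Fe²⁺/Fe is oxidized (anode), so E°cell = E°(Sn²⁺/Sn) − E°(Fe²⁺/Fe).
E°(Sn²⁺/Sn) = E°cell + E°(anode) = +0.30 + (−0.44) = −0.14 V.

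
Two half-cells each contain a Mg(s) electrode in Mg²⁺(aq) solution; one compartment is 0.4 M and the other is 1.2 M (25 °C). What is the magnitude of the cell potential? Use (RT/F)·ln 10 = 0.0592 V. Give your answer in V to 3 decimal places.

0.014 V

For a concentration cell E°cell = 0, since both electrodes use the same couple.
The compartment with the higher Mg²⁺(aq) concentration (1.2 M) acts as the cathode; ions are reduced there and produced at the dilute (0.4 M) anode.
With n = 2, Ecell = −(0.0592/2)·log([dilute]/[conc]) = −(0.0592/2)·log(0.4/1.2) = +0.014 V.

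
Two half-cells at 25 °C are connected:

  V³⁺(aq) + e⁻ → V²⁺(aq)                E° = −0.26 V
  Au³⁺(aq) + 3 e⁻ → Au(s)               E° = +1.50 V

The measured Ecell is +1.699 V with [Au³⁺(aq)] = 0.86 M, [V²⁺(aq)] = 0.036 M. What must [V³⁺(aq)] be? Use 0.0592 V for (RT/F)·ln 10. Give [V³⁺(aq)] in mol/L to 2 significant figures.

Au³⁺/Au is the cathode (higher E°); E°cell = +1.50 − (−0.26) = +1.76 V with n = 3.
Rearranging E = E° − (0.0592/n)·log Q gives log Q = 3(+1.76 − (+1.699))/0.0592 = 3.091.
The balanced reaction is Au³⁺(aq) + 3 V²⁺(aq) → Au(s) + 3 V³⁺(aq), so Q = [V³⁺(aq)]^3 / ([Au³⁺(aq)]·[V²⁺(aq)]^3).
Solving for the unknown gives log [V³⁺(aq)] = −0.435, so [V³⁺(aq)] ≈ 0.37 M.

0.37 M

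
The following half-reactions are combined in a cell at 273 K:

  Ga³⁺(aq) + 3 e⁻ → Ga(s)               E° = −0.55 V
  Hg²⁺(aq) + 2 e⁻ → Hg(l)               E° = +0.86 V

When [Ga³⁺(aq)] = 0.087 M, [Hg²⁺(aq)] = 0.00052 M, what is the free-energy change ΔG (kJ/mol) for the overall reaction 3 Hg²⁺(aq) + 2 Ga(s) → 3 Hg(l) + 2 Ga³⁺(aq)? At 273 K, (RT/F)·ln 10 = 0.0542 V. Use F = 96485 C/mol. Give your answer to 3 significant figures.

−776 kJ/mol

With Hg²⁺/Hg reduced at the cathode, E°cell = +0.86 − (−0.55) = +1.41 V and n = 6.
Here Q = [Ga³⁺(aq)]^2 / [Hg²⁺(aq)]^3 = 5.38×10^7 (log Q = 7.731), giving E = +1.41 − (0.0542/6)·(7.731) = +1.3402 V.
Then ΔG = −nFE = −6 × 96485 × +1.3402 J/mol = −776 kJ/mol.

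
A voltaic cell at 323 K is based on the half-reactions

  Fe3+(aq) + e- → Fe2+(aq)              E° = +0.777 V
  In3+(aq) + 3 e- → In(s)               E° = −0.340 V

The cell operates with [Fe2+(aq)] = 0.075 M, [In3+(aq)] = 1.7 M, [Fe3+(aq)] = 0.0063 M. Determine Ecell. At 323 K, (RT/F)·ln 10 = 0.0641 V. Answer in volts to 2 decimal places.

The Fe³⁺/Fe²⁺ couple has the more positive E°, so it is the cathode; In³⁺/In is the anode.
E°cell = E°cat − E°an = +0.777 − (−0.340) = +1.117 V; n = 3.
The balanced reaction is 3 Fe3+(aq) + In(s) → 3 Fe2+(aq) + In3+(aq), so Q = ([Fe2+(aq)]^3·[In3+(aq)]) / [Fe3+(aq)]^3 = 2.87×10^3 and log Q = 3.458.
Applying E = E° − (RT ln10/nF)·log Q gives +1.117 − (0.0641/3)(3.458) = +1.04 V.

+1.04 V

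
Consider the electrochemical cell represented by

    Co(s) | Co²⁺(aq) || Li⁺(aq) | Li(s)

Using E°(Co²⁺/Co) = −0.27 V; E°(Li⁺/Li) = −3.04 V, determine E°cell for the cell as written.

By convention the left-hand electrode in cell notation is the anode (oxidation) and the right-hand electrode is the cathode (reduction).
E°cell = E°(right) − E°(left) = −3.04 − (−0.27) = −2.77 V.
The negative sign shows that, as written, the cell would require an external voltage to drive the reaction.

−2.77 V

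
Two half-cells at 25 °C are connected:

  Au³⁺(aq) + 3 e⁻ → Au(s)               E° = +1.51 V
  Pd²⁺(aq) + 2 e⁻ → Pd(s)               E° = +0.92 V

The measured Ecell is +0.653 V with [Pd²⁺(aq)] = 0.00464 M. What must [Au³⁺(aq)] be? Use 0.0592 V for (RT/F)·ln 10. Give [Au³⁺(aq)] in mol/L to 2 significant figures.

Au³⁺/Au is the cathode (higher E°); E°cell = +1.51 − (+0.92) = +0.59 V with n = 6.
From the Nernst equation, log Q = n(E° − E)/0.0592 = 6·(+0.59 − (+0.653))/0.0592 = −6.385.
Balancing electrons gives 2 Au³⁺(aq) + 3 Pd(s) → 2 Au(s) + 3 Pd²⁺(aq); thus Q = [Pd²⁺(aq)]^3 / [Au³⁺(aq)]^2.
Solving for the unknown gives log [Au³⁺(aq)] = −0.308, so [Au³⁺(aq)] ≈ 0.49 M.

0.49 M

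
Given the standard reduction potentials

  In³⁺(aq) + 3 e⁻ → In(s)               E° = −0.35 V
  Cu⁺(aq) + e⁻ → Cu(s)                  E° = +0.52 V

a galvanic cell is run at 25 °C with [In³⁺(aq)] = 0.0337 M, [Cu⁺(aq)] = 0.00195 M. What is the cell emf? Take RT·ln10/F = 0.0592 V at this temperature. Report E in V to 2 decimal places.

The Cu⁺/Cu couple has the more positive E°, so it is the cathode; In³⁺/In is the anode.
The standard potential is +0.52 − (−0.35) = +0.87 V and the balanced reaction transfers n = 3 electrons.
Balancing gives 3 Cu⁺(aq) + In(s) → 3 Cu(s) + In³⁺(aq); hence Q = [In³⁺(aq)] / [Cu⁺(aq)]^3 = 4.54×10^6 (log Q = 6.658).
By the Nernst equation, E = +0.87 − (0.0592/3)·(6.658) = +0.74 V.

+0.74 V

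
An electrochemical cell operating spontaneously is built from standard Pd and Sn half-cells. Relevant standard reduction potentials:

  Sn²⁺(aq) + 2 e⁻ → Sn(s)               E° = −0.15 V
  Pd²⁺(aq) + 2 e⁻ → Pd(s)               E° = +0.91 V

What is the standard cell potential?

Of the two couples in this cell, the one with the more positive reduction potential is reduced at the cathode: here that is Pd²⁺/Pd (+0.91 V); Sn²⁺/Sn (−0.15 V) is the anode.
E°cell = E°(cathode) − E°(anode) = +0.91 − (−0.15) = +1.06 V.

+1.06 V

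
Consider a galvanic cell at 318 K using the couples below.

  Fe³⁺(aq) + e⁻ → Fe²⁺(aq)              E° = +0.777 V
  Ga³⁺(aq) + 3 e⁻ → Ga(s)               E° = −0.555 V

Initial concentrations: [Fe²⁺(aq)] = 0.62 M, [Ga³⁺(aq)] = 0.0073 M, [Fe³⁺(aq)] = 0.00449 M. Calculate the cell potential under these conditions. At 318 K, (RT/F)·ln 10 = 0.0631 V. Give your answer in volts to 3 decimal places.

+1.242 V

The Fe³⁺/Fe²⁺ couple has the more positive E°, so it is the cathode; Ga³⁺/Ga is the anode.
E°cell = E°cat − E°an = +0.777 − (−0.555) = +1.332 V; n = 3.
For the overall reaction 3 Fe³⁺(aq) + Ga(s) → 3 Fe²⁺(aq) + Ga³⁺(aq), Q = ([Fe²⁺(aq)]^3·[Ga³⁺(aq)]) / [Fe³⁺(aq)]^3 = 1.92×10^4, giving log Q = 4.284.
Applying E = E° − (RT ln10/nF)·log Q gives +1.332 − (0.0631/3)(4.284) = +1.242 V.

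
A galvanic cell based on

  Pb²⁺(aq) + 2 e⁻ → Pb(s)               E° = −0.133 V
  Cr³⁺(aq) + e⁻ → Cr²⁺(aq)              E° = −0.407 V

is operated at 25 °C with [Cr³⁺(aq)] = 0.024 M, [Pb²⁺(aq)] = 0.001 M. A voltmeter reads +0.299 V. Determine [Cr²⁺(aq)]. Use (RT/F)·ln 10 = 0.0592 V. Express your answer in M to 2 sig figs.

2.0 M

The Pb²⁺/Pb couple has the larger reduction potential, so it is the cathode: E°cell = −0.133 − (−0.407) = +0.274 V and n = 2.
Since E = E° − (0.0592/n)·log Q, log Q = n(E° − E)/0.0592 = −0.845.
The balanced reaction is Pb²⁺(aq) + 2 Cr²⁺(aq) → Pb(s) + 2 Cr³⁺(aq), so Q = [Cr³⁺(aq)]^2 / ([Pb²⁺(aq)]·[Cr²⁺(aq)]^2).
Isolating [Cr²⁺(aq)] in Q = 10^{−0.845} yields log [Cr²⁺(aq)] = 0.303, i.e. 2.0 M.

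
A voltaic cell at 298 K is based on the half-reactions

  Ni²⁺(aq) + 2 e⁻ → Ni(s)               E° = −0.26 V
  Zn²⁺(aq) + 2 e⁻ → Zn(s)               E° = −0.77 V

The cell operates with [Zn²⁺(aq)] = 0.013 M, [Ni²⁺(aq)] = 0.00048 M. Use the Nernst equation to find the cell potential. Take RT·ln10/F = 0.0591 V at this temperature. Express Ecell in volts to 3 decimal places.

Since E°(Ni²⁺/Ni) > E°(Zn²⁺/Zn), Ni²⁺/Ni serves as the cathode.
E°cell = −0.26 − (−0.77) = +0.51 V, with n = 2 electrons transferred.
The balanced reaction is Ni²⁺(aq) + Zn(s) → Ni(s) + Zn²⁺(aq), so Q = [Zn²⁺(aq)] / [Ni²⁺(aq)] = 27.1 and log Q = 1.433.
E = E° − (0.0591/n)·log Q = +0.51 − (0.0591/2)(1.433) = +0.468 V.

+0.468 V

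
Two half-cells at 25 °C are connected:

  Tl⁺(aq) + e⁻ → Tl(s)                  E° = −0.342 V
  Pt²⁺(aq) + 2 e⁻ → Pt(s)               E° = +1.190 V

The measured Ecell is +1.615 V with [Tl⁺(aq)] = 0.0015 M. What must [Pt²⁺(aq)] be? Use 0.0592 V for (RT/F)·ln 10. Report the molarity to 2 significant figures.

0.0014 M

With Pt²⁺/Pt at the cathode and Tl⁺/Tl at the anode, E°cell = +1.190 − (−0.342) = +1.532 V (n = 2).
Rearranging E = E° − (0.0592/n)·log Q gives log Q = 2(+1.532 − (+1.615))/0.0592 = −2.804.
Balancing electrons gives Pt²⁺(aq) + 2 Tl(s) → Pt(s) + 2 Tl⁺(aq); thus Q = [Tl⁺(aq)]^2 / [Pt²⁺(aq)].
Isolating [Pt²⁺(aq)] in Q = 10^{−2.804} yields log [Pt²⁺(aq)] = −2.844, i.e. 0.0014 M.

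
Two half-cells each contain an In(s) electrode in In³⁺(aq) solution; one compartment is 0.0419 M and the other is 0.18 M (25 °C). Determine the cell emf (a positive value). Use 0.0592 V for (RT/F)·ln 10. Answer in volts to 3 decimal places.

0.012 V

For a concentration cell E°cell = 0, since both electrodes use the same couple.
The compartment with the higher In³⁺(aq) concentration (0.18 M) acts as the cathode; ions are reduced there and produced at the dilute (0.0419 M) anode.
With n = 3, Ecell = −(0.0592/3)·log([dilute]/[conc]) = −(0.0592/3)·log(0.0419/0.18) = +0.012 V.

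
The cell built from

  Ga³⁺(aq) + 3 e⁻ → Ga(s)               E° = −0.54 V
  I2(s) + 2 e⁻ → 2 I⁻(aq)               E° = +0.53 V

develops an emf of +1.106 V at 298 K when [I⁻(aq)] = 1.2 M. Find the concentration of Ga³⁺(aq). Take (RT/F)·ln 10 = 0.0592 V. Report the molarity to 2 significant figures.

0.0087 M

With I₂/I⁻ at the cathode and Ga³⁺/Ga at the anode, E°cell = +0.53 − (−0.54) = +1.07 V (n = 6).
Since E = E° − (0.0592/n)·log Q, log Q = n(E° − E)/0.0592 = −3.649.
For 3 I2(s) + 2 Ga(s) → 6 I⁻(aq) + 2 Ga³⁺(aq), the reaction quotient is Q = [I⁻(aq)]^6·[Ga³⁺(aq)]^2.
Substituting the known concentrations and solving, log [Ga³⁺(aq)] = −2.062 and [Ga³⁺(aq)] = 0.0087 M.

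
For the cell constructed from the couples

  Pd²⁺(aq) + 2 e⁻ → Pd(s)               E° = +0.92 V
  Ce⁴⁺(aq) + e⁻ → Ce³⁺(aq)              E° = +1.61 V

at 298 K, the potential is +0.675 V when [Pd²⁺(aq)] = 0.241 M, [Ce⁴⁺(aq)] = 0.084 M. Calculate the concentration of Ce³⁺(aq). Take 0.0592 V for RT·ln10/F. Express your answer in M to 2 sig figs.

The Ce⁴⁺/Ce³⁺ couple has the larger reduction potential, so it is the cathode: E°cell = +1.61 − (+0.92) = +0.69 V and n = 2.
From the Nernst equation, log Q = n(E° − E)/0.0592 = 2·(+0.69 − (+0.675))/0.0592 = 0.507.
For 2 Ce⁴⁺(aq) + Pd(s) → 2 Ce³⁺(aq) + Pd²⁺(aq), the reaction quotient is Q = ([Ce³⁺(aq)]^2·[Pd²⁺(aq)]) / [Ce⁴⁺(aq)]^2.
Isolating [Ce³⁺(aq)] in Q = 10^{0.507} yields log [Ce³⁺(aq)] = −0.513, i.e. 0.31 M.

0.31 M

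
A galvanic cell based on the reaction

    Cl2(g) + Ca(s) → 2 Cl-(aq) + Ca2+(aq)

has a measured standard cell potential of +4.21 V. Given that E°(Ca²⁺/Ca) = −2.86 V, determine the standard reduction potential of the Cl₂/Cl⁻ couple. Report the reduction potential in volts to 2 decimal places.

In the reaction as written the Cl₂/Cl⁻ couple is reduced (cathode) and Ca²⁺/Ca is oxidized (anode), so E°cell = E°(Cl₂/Cl⁻) − E°(Ca²⁺/Ca).
E°(Cl₂/Cl⁻) = E°cell + E°(anode) = +4.21 + (−2.86) = +1.35 V.

+1.35 V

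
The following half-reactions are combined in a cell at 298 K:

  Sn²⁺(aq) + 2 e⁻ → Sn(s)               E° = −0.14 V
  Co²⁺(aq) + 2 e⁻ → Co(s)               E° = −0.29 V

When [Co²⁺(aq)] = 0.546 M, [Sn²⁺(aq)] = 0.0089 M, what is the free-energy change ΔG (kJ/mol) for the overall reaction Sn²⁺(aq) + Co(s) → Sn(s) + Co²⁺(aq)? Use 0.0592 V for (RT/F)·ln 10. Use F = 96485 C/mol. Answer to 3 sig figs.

E°cell = −0.14 − (−0.29) = +0.15 V; the balanced reaction transfers n = 2 electrons.
Q = [Co²⁺(aq)] / [Sn²⁺(aq)] = 61.3, so log Q = 1.788 and E = +0.15 − (0.0592/2)(1.788) = +0.0971 V.
ΔG = −nFE = −(2)(96485)(+0.0971) J/mol = −18.7 kJ/mol.

−18.7 kJ/mol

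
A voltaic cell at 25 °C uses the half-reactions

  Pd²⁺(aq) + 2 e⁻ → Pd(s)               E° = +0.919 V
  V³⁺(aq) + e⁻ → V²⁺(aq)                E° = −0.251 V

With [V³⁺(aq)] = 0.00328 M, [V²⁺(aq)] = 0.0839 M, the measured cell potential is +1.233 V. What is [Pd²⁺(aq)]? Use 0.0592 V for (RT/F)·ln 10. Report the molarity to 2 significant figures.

0.21 M

Pd²⁺/Pd is the cathode (higher E°); E°cell = +0.919 − (−0.251) = +1.170 V with n = 2.
From the Nernst equation, log Q = n(E° − E)/0.0592 = 2·(+1.170 − (+1.233))/0.0592 = −2.128.
The balanced reaction is Pd²⁺(aq) + 2 V²⁺(aq) → Pd(s) + 2 V³⁺(aq), so Q = [V³⁺(aq)]^2 / ([Pd²⁺(aq)]·[V²⁺(aq)]^2).
Substituting the known concentrations and solving, log [Pd²⁺(aq)] = −0.688 and [Pd²⁺(aq)] = 0.21 M.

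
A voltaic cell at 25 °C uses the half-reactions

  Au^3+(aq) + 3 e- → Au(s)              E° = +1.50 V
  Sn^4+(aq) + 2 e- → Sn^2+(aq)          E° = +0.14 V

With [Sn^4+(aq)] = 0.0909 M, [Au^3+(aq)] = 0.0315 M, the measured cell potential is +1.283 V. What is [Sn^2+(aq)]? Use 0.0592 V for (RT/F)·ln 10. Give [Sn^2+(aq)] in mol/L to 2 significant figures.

The Au³⁺/Au couple has the larger reduction potential, so it is the cathode: E°cell = +1.50 − (+0.14) = +1.36 V and n = 6.
From the Nernst equation, log Q = n(E° − E)/0.0592 = 6·(+1.36 − (+1.283))/0.0592 = 7.804.
Balancing electrons gives 2 Au^3+(aq) + 3 Sn^2+(aq) → 2 Au(s) + 3 Sn^4+(aq); thus Q = [Sn^4+(aq)]^3 / ([Au^3+(aq)]^2·[Sn^2+(aq)]^3).
Isolating [Sn^2+(aq)] in Q = 10^{7.804} yields log [Sn^2+(aq)] = −2.642, i.e. 0.0023 M.

0.0023 M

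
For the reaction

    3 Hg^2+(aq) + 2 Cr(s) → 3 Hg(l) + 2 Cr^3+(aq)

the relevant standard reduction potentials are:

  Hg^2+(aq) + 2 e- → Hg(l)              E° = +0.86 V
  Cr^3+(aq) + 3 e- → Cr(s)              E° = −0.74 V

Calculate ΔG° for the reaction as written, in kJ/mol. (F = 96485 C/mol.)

In the reaction as written Hg^2+(aq) is reduced, so the Hg²⁺/Hg couple is the cathode and Cr³⁺/Cr is the anode.
E°cell = +0.86 − (−0.74) = +1.60 V; balancing electrons gives n = 6.
ΔG° = −nFE°cell = −(6)(96485)(+1.60) J/mol = −926 kJ/mol.

−926 kJ/mol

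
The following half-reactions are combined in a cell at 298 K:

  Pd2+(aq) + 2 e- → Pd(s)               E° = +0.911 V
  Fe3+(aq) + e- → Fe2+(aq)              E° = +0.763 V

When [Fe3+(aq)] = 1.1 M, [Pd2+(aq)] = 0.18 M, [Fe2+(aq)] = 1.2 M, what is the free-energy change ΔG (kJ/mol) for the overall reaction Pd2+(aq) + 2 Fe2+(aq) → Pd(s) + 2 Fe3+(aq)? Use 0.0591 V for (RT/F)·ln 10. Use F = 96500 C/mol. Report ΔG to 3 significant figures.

The standard cell potential is +0.911 − (+0.763) = +0.148 V, with n = 2 electrons in the balanced equation.
Q = [Fe3+(aq)]^2 / ([Pd2+(aq)]·[Fe2+(aq)]^2) = 4.67, so log Q = 0.669 and E = +0.148 − (0.0591/2)(0.669) = +0.1282 V.
Then ΔG = −nFE = −2 × 96500 × +0.1282 J/mol = −24.7 kJ/mol.

−24.7 kJ/mol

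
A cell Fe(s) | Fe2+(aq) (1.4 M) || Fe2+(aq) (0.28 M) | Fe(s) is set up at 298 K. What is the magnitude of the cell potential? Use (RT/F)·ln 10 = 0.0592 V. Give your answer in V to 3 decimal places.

0.021 V

For a concentration cell E°cell = 0, since both electrodes use the same couple.
The compartment with the higher Fe2+(aq) concentration (1.4 M) acts as the cathode; ions are reduced there and produced at the dilute (0.28 M) anode.
With n = 2, Ecell = −(0.0592/2)·log([dilute]/[conc]) = −(0.0592/2)·log(0.28/1.4) = +0.021 V.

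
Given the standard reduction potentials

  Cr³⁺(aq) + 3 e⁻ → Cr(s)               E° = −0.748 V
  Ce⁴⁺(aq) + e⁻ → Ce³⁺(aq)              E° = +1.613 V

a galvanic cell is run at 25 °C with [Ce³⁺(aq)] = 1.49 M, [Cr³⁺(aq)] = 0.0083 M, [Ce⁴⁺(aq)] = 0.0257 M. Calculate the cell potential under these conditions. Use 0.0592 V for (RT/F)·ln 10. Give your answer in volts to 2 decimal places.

Ce⁴⁺/Ce³⁺ is reduced (cathode, E° = +1.613 V) and Cr³⁺/Cr is oxidized (anode).
E°cell = +1.613 − (−0.748) = +2.361 V, with n = 3 electrons transferred.
The balanced reaction is 3 Ce⁴⁺(aq) + Cr(s) → 3 Ce³⁺(aq) + Cr³⁺(aq), so Q = ([Ce³⁺(aq)]^3·[Cr³⁺(aq)]) / [Ce⁴⁺(aq)]^3 = 1.62×10^3 and log Q = 3.209.
Applying E = E° − (RT ln10/nF)·log Q gives +2.361 − (0.0592/3)(3.209) = +2.30 V.

+2.30 V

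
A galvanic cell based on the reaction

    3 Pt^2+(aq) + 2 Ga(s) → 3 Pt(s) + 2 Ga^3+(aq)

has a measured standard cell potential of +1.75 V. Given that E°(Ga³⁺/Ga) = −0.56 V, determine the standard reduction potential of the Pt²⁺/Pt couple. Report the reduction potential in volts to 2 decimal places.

In the reaction as written the Pt²⁺/Pt couple is reduced (cathode) and Ga³⁺/Ga is oxidized (anode), so E°cell = E°(Pt²⁺/Pt) − E°(Ga³⁺/Ga).
E°(Pt²⁺/Pt) = E°cell + E°(anode) = +1.75 + (−0.56) = +1.19 V.

+1.19 V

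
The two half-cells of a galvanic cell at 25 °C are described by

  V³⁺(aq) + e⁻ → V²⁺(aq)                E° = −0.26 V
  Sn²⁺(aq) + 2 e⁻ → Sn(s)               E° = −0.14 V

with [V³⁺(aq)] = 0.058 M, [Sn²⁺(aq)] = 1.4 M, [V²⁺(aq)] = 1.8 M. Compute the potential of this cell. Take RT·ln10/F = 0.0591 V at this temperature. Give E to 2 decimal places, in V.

Sn²⁺/Sn is reduced (cathode, E° = −0.14 V) and V³⁺/V²⁺ is oxidized (anode).
E°cell = E°cat − E°an = −0.14 − (−0.26) = +0.12 V; n = 2.
The balanced reaction is Sn²⁺(aq) + 2 V²⁺(aq) → Sn(s) + 2 V³⁺(aq), so Q = [V³⁺(aq)]^2 / ([Sn²⁺(aq)]·[V²⁺(aq)]^2) = 0.000742 and log Q = −3.130.
E = E° − (0.0591/n)·log Q = +0.12 − (0.0591/2)(−3.130) = +0.21 V.

+0.21 V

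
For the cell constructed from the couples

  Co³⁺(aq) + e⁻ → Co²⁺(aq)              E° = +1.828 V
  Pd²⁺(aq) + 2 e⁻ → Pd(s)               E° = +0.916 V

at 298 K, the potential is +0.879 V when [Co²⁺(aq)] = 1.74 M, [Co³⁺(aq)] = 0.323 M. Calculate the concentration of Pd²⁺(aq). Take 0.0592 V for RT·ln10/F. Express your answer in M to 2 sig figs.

With Co³⁺/Co²⁺ at the cathode and Pd²⁺/Pd at the anode, E°cell = +1.828 − (+0.916) = +0.912 V (n = 2).
Rearranging E = E° − (0.0592/n)·log Q gives log Q = 2(+0.912 − (+0.879))/0.0592 = 1.115.
The balanced reaction is 2 Co³⁺(aq) + Pd(s) → 2 Co²⁺(aq) + Pd²⁺(aq), so Q = ([Co²⁺(aq)]^2·[Pd²⁺(aq)]) / [Co³⁺(aq)]^2.
Isolating [Pd²⁺(aq)] in Q = 10^{1.115} yields log [Pd²⁺(aq)] = −0.348, i.e. 0.45 M.

0.45 M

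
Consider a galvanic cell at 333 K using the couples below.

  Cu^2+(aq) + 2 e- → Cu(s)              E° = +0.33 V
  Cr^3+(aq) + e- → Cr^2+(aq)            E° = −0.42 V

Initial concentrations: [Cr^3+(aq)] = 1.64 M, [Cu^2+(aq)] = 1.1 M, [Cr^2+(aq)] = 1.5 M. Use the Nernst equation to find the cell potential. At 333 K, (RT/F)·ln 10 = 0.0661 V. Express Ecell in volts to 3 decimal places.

Since E°(Cu²⁺/Cu) > E°(Cr³⁺/Cr²⁺), Cu²⁺/Cu serves as the cathode.
E°cell = +0.33 − (−0.42) = +0.75 V, with n = 2 electrons transferred.
Balancing gives Cu^2+(aq) + 2 Cr^2+(aq) → Cu(s) + 2 Cr^3+(aq); hence Q = [Cr^3+(aq)]^2 / ([Cu^2+(aq)]·[Cr^2+(aq)]^2) = 1.09 (log Q = 0.036).
E = E° − (0.0661/n)·log Q = +0.75 − (0.0661/2)(0.036) = +0.749 V.

+0.749 V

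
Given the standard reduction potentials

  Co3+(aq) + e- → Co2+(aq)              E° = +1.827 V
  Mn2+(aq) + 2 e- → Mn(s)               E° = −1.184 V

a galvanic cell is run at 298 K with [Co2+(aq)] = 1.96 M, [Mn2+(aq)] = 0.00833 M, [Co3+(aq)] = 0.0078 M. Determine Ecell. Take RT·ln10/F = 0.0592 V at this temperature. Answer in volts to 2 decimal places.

The Co³⁺/Co²⁺ couple has the more positive E°, so it is the cathode; Mn²⁺/Mn is the anode.
E°cell = +1.827 − (−1.184) = +3.011 V, with n = 2 electrons transferred.
Balancing gives 2 Co3+(aq) + Mn(s) → 2 Co2+(aq) + Mn2+(aq); hence Q = ([Co2+(aq)]^2·[Mn2+(aq)]) / [Co3+(aq)]^2 = 526 (log Q = 2.721).
By the Nernst equation, E = +3.011 − (0.0592/2)·(2.721) = +2.93 V.

+2.93 V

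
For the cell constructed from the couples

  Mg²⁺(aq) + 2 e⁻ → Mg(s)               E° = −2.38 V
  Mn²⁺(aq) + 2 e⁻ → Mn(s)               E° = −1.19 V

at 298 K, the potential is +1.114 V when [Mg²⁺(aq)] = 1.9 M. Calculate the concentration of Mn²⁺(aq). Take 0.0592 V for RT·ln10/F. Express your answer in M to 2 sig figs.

0.0051 M

With Mn²⁺/Mn at the cathode and Mg²⁺/Mg at the anode, E°cell = −1.19 − (−2.38) = +1.19 V (n = 2).
Rearranging E = E° − (0.0592/n)·log Q gives log Q = 2(+1.19 − (+1.114))/0.0592 = 2.568.
The balanced reaction is Mn²⁺(aq) + Mg(s) → Mn(s) + Mg²⁺(aq), so Q = [Mg²⁺(aq)] / [Mn²⁺(aq)].
Substituting the known concentrations and solving, log [Mn²⁺(aq)] = −2.289 and [Mn²⁺(aq)] = 0.0051 M.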